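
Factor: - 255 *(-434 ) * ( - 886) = - 2^2* 3^1*5^1 * 7^1 * 17^1*31^1 * 443^1 = - 98053620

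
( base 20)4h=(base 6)241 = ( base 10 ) 97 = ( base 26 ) 3j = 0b1100001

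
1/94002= 1/94002 = 0.00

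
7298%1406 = 268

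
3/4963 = 3/4963 = 0.00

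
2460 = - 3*( - 820 ) 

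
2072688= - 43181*( - 48 )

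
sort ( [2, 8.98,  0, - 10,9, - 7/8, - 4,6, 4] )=[ - 10 , - 4, - 7/8,0,2, 4, 6, 8.98,9]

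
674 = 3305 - 2631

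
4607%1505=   92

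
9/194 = 9/194 = 0.05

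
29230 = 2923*10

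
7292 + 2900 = 10192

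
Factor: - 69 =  - 3^1*23^1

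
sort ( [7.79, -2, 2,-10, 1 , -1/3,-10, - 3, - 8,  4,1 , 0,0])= [-10, - 10, - 8, -3, - 2,  -  1/3, 0,0 , 1,1 , 2,4,  7.79 ] 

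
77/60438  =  11/8634 = 0.00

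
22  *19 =418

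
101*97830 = 9880830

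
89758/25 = 89758/25 = 3590.32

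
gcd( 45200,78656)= 16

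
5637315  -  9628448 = -3991133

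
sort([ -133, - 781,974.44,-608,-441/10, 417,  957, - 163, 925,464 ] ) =[ - 781, - 608, - 163, - 133, - 441/10,417, 464,925,957 , 974.44 ] 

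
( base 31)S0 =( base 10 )868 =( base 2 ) 1101100100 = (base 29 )10R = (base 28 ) 130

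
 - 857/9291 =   -  1+8434/9291 = -0.09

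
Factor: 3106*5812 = 2^3*1453^1*1553^1 =18052072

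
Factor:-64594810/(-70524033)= 2^1*3^( -1) * 5^1*7^1*23^1 * 53^1*439^(-1)*757^1*53549^(  -  1)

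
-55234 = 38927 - 94161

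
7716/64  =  120+9/16=120.56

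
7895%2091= 1622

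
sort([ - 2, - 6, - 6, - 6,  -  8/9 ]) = [-6, - 6, - 6, - 2, - 8/9 ] 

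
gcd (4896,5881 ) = 1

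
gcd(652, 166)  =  2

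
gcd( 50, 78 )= 2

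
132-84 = 48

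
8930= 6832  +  2098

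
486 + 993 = 1479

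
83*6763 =561329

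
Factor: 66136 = 2^3*7^1 * 1181^1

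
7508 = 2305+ 5203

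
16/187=16/187=0.09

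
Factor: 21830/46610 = 37^1*  79^( - 1) = 37/79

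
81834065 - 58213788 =23620277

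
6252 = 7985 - 1733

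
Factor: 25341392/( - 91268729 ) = -2^4*1583837^1*91268729^( - 1)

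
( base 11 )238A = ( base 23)5KI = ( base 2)110000110011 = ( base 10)3123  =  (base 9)4250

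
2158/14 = 154 + 1/7 = 154.14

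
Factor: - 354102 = - 2^1*3^1*7^1*8431^1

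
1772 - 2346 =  - 574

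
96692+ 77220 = 173912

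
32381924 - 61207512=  - 28825588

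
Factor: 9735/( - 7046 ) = -2^( - 1 )*3^1*5^1*11^1 * 13^( - 1 )*59^1*271^( - 1 ) 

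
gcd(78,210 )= 6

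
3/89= 3/89 = 0.03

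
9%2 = 1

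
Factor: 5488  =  2^4 * 7^3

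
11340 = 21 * 540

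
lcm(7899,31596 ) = 31596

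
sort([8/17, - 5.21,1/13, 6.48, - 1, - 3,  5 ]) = [ - 5.21, - 3, - 1, 1/13,8/17, 5,6.48] 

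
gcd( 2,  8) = 2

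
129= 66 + 63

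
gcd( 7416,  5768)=824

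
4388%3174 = 1214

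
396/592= 99/148= 0.67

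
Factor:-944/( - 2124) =2^2*3^( - 2) = 4/9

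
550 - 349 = 201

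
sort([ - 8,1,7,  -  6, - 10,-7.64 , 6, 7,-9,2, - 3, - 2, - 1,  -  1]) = [-10, - 9, - 8,  -  7.64, - 6,-3, - 2, - 1,  -  1,1, 2,  6, 7, 7 ] 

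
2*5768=11536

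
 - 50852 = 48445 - 99297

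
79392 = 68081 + 11311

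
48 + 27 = 75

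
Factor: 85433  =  37^1*2309^1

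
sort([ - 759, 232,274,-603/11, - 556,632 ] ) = [ - 759, - 556, - 603/11, 232,274,632 ] 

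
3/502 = 3/502 =0.01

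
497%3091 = 497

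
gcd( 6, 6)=6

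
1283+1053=2336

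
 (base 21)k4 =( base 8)650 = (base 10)424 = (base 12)2b4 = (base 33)CS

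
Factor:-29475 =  - 3^2 * 5^2*131^1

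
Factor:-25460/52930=-38/79  =  - 2^1 * 19^1 * 79^(-1 ) 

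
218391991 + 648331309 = 866723300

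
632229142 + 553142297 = 1185371439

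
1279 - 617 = 662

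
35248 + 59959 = 95207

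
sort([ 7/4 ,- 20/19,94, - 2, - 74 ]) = [ - 74, - 2, - 20/19,  7/4,94 ]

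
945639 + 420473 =1366112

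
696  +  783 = 1479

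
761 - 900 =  - 139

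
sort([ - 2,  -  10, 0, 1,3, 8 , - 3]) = [ - 10, - 3 , - 2, 0, 1,  3, 8 ]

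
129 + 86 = 215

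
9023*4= 36092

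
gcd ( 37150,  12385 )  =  5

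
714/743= 714/743 = 0.96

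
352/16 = 22 = 22.00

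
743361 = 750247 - 6886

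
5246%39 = 20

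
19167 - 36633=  - 17466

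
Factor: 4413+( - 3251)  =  1162 = 2^1* 7^1*83^1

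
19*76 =1444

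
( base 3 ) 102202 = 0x13D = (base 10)317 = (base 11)269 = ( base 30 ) ah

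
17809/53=17809/53=336.02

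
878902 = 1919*458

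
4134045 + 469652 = 4603697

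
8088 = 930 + 7158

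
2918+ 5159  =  8077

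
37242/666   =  55 + 34/37 = 55.92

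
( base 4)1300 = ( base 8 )160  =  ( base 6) 304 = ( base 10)112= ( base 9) 134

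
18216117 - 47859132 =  - 29643015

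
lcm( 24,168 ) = 168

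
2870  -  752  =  2118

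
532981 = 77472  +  455509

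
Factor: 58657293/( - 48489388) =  - 2^ ( - 2)*3^2*17^1*37^( - 1 )*41^(- 1) *61^( - 1)*107^1*131^( - 1)*3583^1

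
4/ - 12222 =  - 1  +  6109/6111 = - 0.00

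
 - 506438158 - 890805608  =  -1397243766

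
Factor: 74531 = 74531^1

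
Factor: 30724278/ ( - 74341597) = - 2^1*3^1*11^( - 1 ) *13^1*109^( - 1)*62003^ ( - 1)*393901^1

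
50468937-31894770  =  18574167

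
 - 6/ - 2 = 3+0/1=3.00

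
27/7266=9/2422 = 0.00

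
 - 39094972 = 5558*(  -  7034 )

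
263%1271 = 263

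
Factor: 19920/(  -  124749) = - 80/501=- 2^4*3^( - 1 )*5^1*167^( - 1 ) 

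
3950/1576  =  2 + 399/788 = 2.51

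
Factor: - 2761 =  - 11^1*251^1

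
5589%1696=501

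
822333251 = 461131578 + 361201673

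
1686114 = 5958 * 283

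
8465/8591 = 8465/8591=0.99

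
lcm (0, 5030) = 0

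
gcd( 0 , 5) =5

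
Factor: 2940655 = 5^1*588131^1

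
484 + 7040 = 7524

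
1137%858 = 279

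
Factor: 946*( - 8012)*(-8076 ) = 2^5*3^1*11^1*43^1 * 673^1*2003^1 = 61210846752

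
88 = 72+16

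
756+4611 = 5367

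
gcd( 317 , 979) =1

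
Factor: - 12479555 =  - 5^1*11^1  *226901^1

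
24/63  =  8/21 = 0.38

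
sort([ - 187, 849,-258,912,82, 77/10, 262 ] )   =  [-258, - 187,  77/10,82,262, 849, 912 ] 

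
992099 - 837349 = 154750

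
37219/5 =7443  +  4/5  =  7443.80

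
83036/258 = 41518/129 = 321.84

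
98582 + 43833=142415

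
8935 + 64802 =73737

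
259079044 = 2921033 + 256158011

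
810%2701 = 810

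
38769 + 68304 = 107073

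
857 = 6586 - 5729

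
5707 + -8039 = -2332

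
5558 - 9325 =-3767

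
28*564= 15792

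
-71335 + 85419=14084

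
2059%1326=733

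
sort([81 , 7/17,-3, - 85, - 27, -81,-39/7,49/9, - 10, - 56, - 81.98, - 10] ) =[ - 85, - 81.98,-81, - 56, - 27, - 10, -10, - 39/7,-3,7/17,49/9,81]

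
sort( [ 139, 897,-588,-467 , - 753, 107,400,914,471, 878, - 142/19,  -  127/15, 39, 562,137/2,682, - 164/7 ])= [ - 753,-588,-467, - 164/7, - 127/15,-142/19,39, 137/2, 107, 139, 400,  471, 562, 682 , 878,897,914]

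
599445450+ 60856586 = 660302036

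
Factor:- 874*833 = - 728042 = -2^1*7^2 * 17^1 * 19^1*23^1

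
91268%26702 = 11162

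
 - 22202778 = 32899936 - 55102714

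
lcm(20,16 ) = 80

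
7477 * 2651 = 19821527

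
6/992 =3/496=0.01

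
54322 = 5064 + 49258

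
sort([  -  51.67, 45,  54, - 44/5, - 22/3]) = [ - 51.67, - 44/5,-22/3,  45, 54 ] 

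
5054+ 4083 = 9137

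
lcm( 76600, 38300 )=76600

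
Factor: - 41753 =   -  43^1*971^1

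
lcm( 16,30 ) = 240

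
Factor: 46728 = 2^3*3^2 * 11^1*59^1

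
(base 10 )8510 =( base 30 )9DK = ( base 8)20476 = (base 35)6X5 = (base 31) 8qg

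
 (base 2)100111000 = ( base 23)dd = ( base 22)E4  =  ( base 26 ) C0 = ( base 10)312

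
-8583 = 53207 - 61790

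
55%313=55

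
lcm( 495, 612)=33660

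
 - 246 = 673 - 919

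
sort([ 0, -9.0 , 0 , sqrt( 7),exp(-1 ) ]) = [ - 9.0, 0, 0, exp( -1 ), sqrt( 7)]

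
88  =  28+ 60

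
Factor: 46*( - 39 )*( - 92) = 2^3*3^1*13^1*23^2 = 165048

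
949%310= 19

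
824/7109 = 824/7109 = 0.12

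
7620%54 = 6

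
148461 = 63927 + 84534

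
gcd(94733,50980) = 1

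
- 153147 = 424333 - 577480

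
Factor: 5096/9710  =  2548/4855= 2^2*5^( - 1)*7^2*13^1*971^( - 1)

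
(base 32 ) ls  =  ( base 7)2020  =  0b1010111100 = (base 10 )700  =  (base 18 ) 22g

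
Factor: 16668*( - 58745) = - 2^2*3^2*5^1*31^1*379^1*463^1= -979161660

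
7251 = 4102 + 3149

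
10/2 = 5 = 5.00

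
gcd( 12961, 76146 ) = 1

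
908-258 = 650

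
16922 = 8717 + 8205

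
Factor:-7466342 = -2^1*13^1*287167^1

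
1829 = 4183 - 2354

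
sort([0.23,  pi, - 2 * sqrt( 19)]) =[ - 2*sqrt(19 ),0.23, pi] 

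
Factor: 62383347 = 3^2*13^1*533191^1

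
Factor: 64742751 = 3^2*73^1*98543^1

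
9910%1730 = 1260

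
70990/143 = 70990/143 =496.43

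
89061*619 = 55128759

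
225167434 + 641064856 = 866232290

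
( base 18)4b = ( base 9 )102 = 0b1010011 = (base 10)83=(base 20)43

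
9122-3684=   5438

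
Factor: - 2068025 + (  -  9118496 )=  - 11186521 = - 67^1*103^1*1621^1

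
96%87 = 9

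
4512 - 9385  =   - 4873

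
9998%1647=116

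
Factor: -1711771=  - 157^1 * 10903^1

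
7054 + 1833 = 8887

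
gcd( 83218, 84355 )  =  1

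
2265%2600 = 2265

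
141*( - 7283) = - 1026903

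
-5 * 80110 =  - 400550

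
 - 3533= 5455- 8988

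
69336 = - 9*( - 7704) 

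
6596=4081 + 2515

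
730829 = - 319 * ( - 2291 )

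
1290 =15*86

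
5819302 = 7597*766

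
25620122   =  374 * 68503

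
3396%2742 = 654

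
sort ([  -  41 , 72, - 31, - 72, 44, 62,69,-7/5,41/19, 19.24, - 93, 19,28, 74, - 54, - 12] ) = [ - 93, - 72, - 54, - 41,-31, - 12 ,  -  7/5 , 41/19, 19 , 19.24,28 , 44, 62, 69,  72,74] 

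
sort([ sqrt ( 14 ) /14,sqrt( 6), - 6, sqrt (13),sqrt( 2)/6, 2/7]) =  [ - 6,sqrt( 2) /6 , sqrt( 14 )/14,2/7, sqrt( 6), sqrt(13 )]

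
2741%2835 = 2741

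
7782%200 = 182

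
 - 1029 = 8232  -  9261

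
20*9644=192880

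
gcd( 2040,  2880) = 120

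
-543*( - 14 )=7602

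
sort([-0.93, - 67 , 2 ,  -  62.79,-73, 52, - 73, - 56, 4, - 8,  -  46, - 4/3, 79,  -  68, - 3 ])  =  [-73,-73,-68, - 67, - 62.79, - 56 ,-46,-8,-3, - 4/3,  -  0.93, 2,4, 52,79 ] 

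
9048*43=389064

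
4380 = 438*10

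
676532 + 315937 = 992469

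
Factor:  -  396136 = -2^3*13^2*293^1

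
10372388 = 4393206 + 5979182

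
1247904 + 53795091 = 55042995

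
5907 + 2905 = 8812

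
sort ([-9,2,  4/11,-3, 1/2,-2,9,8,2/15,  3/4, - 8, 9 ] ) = [ - 9, -8,-3,  -  2,2/15,  4/11,1/2, 3/4,2,8,9, 9] 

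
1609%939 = 670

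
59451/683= 59451/683 = 87.04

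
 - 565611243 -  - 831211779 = 265600536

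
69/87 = 23/29 = 0.79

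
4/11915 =4/11915 = 0.00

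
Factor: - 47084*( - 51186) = 2410041624=2^3*3^1*19^1 * 79^1*149^1 *449^1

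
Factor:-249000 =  - 2^3*3^1 * 5^3*83^1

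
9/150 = 3/50 = 0.06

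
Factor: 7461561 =3^1*1129^1 * 2203^1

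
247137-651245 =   -  404108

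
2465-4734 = - 2269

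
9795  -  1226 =8569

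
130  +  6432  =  6562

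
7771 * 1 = 7771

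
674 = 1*674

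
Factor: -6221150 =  - 2^1*5^2*13^1*17^1 *563^1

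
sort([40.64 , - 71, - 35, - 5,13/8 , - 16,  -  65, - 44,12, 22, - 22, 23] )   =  [ - 71, - 65,- 44, - 35, - 22 , - 16,- 5,13/8 , 12, 22, 23,  40.64]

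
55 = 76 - 21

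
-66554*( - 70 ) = 4658780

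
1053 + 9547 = 10600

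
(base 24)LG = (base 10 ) 520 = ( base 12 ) 374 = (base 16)208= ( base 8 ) 1010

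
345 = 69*5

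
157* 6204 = 974028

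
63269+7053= 70322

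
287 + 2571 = 2858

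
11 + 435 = 446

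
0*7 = 0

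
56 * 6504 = 364224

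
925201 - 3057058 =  - 2131857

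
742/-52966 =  - 371/26483 = - 0.01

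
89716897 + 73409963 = 163126860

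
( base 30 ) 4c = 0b10000100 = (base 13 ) A2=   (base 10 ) 132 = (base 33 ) 40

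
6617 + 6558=13175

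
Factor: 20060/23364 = 85/99 = 3^( - 2 )*5^1* 11^(-1)*17^1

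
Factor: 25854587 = 11^1*491^1*4787^1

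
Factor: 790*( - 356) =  - 281240 = - 2^3*5^1*79^1*89^1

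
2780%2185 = 595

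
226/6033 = 226/6033 = 0.04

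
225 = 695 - 470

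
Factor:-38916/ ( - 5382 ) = 2^1*13^(-1)*47^1=94/13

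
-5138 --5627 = 489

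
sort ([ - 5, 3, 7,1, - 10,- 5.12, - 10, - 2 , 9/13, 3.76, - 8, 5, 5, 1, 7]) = [ - 10,-10, - 8, - 5.12, - 5,-2, 9/13,1, 1, 3, 3.76 , 5, 5 , 7,7]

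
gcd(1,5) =1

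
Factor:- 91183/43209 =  - 3^(  -  2 )*4801^( - 1 ) * 91183^1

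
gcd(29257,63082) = 1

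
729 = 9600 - 8871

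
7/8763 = 7/8763 = 0.00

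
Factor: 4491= 3^2*499^1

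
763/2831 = 763/2831 = 0.27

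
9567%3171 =54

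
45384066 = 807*56238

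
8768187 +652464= 9420651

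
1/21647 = 1/21647  =  0.00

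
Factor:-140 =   -  2^2* 5^1*7^1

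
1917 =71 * 27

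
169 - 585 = -416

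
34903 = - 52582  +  87485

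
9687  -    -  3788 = 13475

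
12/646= 6/323 = 0.02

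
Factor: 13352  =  2^3 * 1669^1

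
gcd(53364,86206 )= 2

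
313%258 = 55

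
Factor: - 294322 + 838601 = 544279^1 = 544279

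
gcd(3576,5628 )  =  12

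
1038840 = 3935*264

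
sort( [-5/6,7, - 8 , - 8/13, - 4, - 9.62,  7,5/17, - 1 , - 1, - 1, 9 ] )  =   [-9.62, - 8,-4, -1, - 1, -1, - 5/6,-8/13,5/17,7,7,9]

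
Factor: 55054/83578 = 11^( - 1)  *29^ ( - 1)*131^ ( - 1)* 27527^1= 27527/41789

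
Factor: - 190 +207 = 17 = 17^1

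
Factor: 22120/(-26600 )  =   - 79/95 = - 5^(  -  1)*19^ ( -1)*79^1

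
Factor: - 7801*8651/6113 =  - 67486451/6113 = -29^1*41^1*211^1*269^1*6113^( - 1 ) 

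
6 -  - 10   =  16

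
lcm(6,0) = 0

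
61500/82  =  750 = 750.00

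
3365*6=20190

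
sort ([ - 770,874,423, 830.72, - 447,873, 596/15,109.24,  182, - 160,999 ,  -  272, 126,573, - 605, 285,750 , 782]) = [-770, - 605, - 447 ,-272, - 160,596/15,109.24,126,182,285 , 423, 573, 750,782, 830.72,873, 874,999]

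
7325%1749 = 329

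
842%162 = 32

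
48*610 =29280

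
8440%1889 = 884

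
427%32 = 11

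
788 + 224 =1012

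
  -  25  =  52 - 77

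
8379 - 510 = 7869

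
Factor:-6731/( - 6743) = 11^( - 1) * 53^1 *127^1* 613^( - 1)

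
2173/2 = 2173/2 = 1086.50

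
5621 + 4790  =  10411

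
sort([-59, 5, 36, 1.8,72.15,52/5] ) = [ - 59,1.8,  5 , 52/5, 36,72.15 ] 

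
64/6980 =16/1745 = 0.01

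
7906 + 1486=9392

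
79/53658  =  79/53658=0.00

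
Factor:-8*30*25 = -2^4*3^1*5^3 = -6000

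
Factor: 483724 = 2^2*31^1*47^1*83^1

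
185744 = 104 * 1786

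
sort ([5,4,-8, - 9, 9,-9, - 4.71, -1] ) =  [ - 9, - 9, - 8, - 4.71, - 1,4, 5 , 9]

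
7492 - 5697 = 1795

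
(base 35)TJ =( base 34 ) UE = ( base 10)1034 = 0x40A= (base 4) 100022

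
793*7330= 5812690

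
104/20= 26/5=   5.20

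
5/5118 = 5/5118 = 0.00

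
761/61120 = 761/61120 = 0.01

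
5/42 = 5/42 = 0.12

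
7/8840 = 7/8840=0.00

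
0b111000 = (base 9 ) 62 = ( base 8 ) 70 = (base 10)56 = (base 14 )40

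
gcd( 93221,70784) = 1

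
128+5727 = 5855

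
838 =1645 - 807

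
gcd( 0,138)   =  138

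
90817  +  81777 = 172594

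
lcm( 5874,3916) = 11748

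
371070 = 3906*95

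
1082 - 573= 509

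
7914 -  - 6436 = 14350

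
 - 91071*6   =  - 546426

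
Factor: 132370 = 2^1*5^1* 7^1*31^1*61^1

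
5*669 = 3345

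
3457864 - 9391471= - 5933607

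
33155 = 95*349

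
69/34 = 2 + 1/34 = 2.03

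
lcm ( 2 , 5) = 10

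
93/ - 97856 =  - 1 + 97763/97856=- 0.00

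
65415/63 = 3115/3= 1038.33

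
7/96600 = 1/13800 = 0.00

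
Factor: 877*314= 2^1*157^1*877^1 = 275378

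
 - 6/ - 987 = 2/329=0.01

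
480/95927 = 480/95927 =0.01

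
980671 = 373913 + 606758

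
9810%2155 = 1190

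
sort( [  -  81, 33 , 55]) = [-81, 33, 55]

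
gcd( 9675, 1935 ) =1935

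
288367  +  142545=430912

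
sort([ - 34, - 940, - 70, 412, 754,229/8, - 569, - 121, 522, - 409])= [-940, - 569, - 409, - 121,  -  70,- 34, 229/8,412,522, 754]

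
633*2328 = 1473624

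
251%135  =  116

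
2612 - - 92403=95015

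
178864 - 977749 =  -798885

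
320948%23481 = 15695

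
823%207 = 202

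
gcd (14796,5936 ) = 4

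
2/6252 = 1/3126 =0.00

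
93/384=31/128  =  0.24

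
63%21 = 0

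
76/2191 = 76/2191 = 0.03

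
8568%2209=1941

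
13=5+8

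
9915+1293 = 11208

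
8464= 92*92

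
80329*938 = 75348602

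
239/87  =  2 + 65/87 = 2.75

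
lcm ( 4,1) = 4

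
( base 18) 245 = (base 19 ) 203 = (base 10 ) 725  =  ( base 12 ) 505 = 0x2d5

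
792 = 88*9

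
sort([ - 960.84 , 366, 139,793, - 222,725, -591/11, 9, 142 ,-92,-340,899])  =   [-960.84, - 340, - 222,  -  92, - 591/11, 9,139, 142,366,  725,793,899]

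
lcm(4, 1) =4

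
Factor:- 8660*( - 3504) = 2^6*3^1*5^1*73^1 * 433^1= 30344640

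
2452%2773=2452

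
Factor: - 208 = -2^4*  13^1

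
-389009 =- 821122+432113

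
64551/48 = 1344 + 13/16 = 1344.81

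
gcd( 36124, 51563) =1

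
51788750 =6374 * 8125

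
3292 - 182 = 3110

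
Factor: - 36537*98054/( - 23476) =2^( - 1)*3^1*11^1* 19^1 * 641^1*4457^1*5869^( - 1 ) =1791299499/11738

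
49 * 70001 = 3430049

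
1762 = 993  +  769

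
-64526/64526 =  - 1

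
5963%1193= 1191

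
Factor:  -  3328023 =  - 3^1*47^1*23603^1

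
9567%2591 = 1794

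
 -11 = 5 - 16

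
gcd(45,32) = 1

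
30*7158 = 214740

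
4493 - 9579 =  - 5086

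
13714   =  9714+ 4000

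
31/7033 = 31/7033 =0.00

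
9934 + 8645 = 18579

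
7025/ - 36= - 7025/36 = - 195.14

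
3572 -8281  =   - 4709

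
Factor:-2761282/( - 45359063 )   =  2^1*229^1*541^( - 1 )*6029^1*83843^ ( - 1 )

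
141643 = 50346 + 91297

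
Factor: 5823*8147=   47439981 = 3^2*647^1*8147^1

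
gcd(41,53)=1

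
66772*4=267088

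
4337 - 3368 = 969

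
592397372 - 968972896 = - 376575524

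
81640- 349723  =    -  268083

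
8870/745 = 11 + 135/149 = 11.91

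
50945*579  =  29497155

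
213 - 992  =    -  779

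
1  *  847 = 847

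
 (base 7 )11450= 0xB9F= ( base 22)635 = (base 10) 2975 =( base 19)84B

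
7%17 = 7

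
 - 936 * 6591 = - 6169176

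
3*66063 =198189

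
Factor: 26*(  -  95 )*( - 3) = 7410 = 2^1*3^1*5^1*13^1*19^1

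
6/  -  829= -6/829   =  - 0.01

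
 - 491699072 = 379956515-871655587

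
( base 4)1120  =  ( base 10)88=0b1011000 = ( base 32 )2O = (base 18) 4g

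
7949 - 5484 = 2465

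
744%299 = 146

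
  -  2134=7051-9185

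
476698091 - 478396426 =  - 1698335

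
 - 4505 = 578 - 5083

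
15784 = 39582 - 23798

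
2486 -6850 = - 4364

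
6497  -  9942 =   -  3445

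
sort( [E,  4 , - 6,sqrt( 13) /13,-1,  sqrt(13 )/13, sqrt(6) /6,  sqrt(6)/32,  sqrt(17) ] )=[ - 6,  -  1,  sqrt(6)/32, sqrt (13 )/13, sqrt (13 ) /13,sqrt( 6)/6, E, 4,sqrt( 17 )]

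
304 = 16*19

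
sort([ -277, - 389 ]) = [ - 389, - 277]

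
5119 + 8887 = 14006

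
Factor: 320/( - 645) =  - 2^6*3^ ( -1)*43^ ( - 1 ) = - 64/129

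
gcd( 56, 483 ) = 7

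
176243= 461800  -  285557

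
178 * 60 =10680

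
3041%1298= 445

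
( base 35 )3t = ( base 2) 10000110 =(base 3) 11222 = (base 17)7f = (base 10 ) 134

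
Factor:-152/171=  - 2^3*3^( - 2) = - 8/9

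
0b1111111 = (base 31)43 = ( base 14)91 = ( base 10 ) 127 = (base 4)1333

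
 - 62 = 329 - 391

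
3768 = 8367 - 4599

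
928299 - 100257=828042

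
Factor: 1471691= 13^1*79^1 * 1433^1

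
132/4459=132/4459 = 0.03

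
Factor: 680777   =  23^1*29599^1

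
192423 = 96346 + 96077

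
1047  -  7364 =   -  6317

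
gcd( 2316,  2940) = 12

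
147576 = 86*1716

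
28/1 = 28=28.00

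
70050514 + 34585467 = 104635981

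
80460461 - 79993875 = 466586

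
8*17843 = 142744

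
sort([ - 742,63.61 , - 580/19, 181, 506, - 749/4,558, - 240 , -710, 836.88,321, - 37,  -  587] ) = [ - 742, - 710,-587, - 240, - 749/4, - 37, - 580/19, 63.61, 181, 321, 506, 558, 836.88]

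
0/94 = 0 = 0.00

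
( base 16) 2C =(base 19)26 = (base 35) 19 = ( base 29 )1f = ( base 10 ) 44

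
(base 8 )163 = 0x73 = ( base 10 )115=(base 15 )7a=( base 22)55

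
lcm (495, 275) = 2475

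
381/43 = 8 + 37/43= 8.86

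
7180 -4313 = 2867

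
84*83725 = 7032900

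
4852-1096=3756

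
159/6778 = 159/6778 = 0.02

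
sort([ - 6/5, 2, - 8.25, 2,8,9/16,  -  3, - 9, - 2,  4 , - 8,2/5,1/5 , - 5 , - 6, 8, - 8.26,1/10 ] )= [ - 9,-8.26, - 8.25,-8, - 6,  -  5, - 3, - 2, - 6/5,1/10, 1/5,2/5, 9/16,2,2,4,8,8]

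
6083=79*77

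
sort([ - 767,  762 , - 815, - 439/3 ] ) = [ - 815 , - 767,  -  439/3, 762]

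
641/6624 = 641/6624=0.10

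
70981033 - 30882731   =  40098302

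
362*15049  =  5447738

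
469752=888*529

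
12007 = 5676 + 6331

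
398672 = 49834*8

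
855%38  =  19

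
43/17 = 2 + 9/17  =  2.53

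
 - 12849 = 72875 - 85724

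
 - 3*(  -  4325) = 12975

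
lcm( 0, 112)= 0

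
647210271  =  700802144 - 53591873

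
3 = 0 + 3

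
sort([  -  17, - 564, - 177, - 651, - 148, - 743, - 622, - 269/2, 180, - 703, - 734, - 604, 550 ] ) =[ - 743, - 734, - 703, - 651 ,  -  622, - 604, - 564, - 177,-148, - 269/2, - 17 , 180,550 ] 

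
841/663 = 841/663 = 1.27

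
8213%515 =488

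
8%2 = 0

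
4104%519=471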